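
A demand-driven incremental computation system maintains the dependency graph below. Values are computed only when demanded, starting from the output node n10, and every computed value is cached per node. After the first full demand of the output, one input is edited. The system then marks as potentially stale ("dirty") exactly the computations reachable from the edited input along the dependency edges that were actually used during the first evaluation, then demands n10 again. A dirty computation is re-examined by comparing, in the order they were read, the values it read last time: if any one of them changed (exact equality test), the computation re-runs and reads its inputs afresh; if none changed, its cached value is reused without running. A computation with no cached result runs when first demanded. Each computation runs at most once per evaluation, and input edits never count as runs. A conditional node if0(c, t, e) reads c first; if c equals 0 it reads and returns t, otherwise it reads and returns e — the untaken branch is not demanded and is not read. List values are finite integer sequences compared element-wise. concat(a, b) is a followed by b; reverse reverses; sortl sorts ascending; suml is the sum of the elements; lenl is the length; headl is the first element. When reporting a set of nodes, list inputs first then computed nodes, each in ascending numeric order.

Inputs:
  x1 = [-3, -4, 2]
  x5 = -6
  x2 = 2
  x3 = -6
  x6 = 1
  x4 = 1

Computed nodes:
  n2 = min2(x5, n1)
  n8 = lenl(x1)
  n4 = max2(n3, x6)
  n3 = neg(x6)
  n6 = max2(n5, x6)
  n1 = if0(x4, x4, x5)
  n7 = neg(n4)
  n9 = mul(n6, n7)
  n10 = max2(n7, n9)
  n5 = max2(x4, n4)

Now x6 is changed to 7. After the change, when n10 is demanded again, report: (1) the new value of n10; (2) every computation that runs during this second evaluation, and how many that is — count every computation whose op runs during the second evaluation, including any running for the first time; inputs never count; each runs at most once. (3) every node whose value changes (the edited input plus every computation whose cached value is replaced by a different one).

First evaluation (everything demanded from the output):
  n3 = neg(1) = -1
  n4 = max2(-1, 1) = 1
  n5 = max2(1, 1) = 1
  n6 = max2(1, 1) = 1
  n7 = neg(1) = -1
  n9 = mul(1, -1) = -1
  n10 = max2(-1, -1) = -1

Propagation after the edit:
  n3: runs — x6 1->7; result -7.
  n4: runs — n3 -1->-7; x6 1->7; result 7.
  n5: runs — n4 1->7; result 7.
  n6: runs — n5 1->7; x6 1->7; result 7.
  n7: runs — n4 1->7; result -7.
  n9: runs — n6 1->7; n7 -1->-7; result -49.
  n10: runs — n7 -1->-7; n9 -1->-49; result -7.

New value of n10: -7.
Computations that run: n3, n4, n5, n6, n7, n9, n10 — 7 in total.
Values that change: x6, n3, n4, n5, n6, n7, n9, n10.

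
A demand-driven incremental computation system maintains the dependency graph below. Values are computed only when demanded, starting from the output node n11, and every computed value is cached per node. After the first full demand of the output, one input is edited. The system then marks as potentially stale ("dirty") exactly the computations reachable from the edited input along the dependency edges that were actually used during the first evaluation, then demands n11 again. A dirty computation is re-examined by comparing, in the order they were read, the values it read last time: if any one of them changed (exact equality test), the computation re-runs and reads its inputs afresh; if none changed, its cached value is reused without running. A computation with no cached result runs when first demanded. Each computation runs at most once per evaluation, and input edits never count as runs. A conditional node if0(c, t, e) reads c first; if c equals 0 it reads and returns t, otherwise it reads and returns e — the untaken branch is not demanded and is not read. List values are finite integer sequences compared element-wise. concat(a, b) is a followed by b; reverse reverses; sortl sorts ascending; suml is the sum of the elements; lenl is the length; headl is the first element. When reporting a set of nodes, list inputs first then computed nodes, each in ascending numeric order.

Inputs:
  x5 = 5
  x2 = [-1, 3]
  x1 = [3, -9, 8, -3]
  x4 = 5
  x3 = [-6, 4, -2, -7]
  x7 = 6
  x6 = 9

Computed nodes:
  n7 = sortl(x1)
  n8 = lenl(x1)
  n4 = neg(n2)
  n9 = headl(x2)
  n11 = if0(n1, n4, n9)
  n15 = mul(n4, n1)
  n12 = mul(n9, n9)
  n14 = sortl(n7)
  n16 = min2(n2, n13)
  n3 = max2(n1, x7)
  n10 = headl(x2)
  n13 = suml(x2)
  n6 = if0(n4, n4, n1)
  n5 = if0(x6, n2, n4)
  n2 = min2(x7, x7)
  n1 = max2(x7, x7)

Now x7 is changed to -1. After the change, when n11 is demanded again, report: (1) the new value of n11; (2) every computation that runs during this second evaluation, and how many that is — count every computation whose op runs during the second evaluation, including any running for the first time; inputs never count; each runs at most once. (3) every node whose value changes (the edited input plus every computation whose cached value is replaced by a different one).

New value of n11: -1.
Computations that run: n1, n11 — 2 in total.
Values that change: x7, n1.

First evaluation (everything demanded from the output):
  n1 = max2(6, 6) = 6
  n9 = headl([-1, 3]) = -1
  n11 = if0(n1=6 -> else branch n9) = -1

Propagation after the edit:
  n1: runs — x7 6->-1; x7 6->-1; result -1.
  n11: runs — n1 6->-1; result -1 (same value as before).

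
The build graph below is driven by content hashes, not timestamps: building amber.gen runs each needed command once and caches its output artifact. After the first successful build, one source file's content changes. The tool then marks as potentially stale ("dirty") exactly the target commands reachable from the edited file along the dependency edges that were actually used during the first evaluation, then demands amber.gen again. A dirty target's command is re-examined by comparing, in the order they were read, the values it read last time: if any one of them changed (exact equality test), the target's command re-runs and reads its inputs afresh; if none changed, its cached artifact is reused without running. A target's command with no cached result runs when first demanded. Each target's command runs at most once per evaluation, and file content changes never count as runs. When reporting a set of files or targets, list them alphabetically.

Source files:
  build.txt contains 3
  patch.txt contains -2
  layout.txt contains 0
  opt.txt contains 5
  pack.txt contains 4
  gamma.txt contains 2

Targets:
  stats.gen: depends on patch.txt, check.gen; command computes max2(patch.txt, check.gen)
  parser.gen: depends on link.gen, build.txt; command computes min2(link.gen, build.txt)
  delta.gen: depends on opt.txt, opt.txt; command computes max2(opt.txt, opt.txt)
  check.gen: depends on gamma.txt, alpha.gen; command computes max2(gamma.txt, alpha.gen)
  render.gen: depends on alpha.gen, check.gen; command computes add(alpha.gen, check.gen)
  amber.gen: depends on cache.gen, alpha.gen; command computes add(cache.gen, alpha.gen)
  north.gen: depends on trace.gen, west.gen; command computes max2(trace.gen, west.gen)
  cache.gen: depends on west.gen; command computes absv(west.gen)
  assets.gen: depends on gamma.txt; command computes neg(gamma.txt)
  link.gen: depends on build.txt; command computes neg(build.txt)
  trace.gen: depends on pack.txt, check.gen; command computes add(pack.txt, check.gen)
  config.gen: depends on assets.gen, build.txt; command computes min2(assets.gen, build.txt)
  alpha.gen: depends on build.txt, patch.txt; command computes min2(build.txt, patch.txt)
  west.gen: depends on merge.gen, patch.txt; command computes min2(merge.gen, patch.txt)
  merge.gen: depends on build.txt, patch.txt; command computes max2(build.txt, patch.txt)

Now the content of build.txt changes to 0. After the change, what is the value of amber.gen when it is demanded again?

Initial pass — values computed on the first demand:
  alpha.gen = min2(3, -2) = -2
  merge.gen = max2(3, -2) = 3
  west.gen = min2(3, -2) = -2
  cache.gen = absv(-2) = 2
  amber.gen = add(2, -2) = 0

Second demand — change propagation:
  alpha.gen: re-runs because build.txt 3->0; new result -2 (unchanged).
  merge.gen: re-runs because build.txt 3->0; new result 0.
  west.gen: re-runs because merge.gen 3->0; new result -2 (unchanged).
  cache.gen: re-examined; everything it read last time is the same (west.gen unchanged) — cache 2 kept, no run.
  amber.gen: re-examined; everything it read last time is the same (cache.gen unchanged, alpha.gen unchanged) — cache 0 kept, no run.

The important point: at cache.gen every value read last time is unchanged, so the dirty flag clears without a run.

amber.gen now evaluates to 0.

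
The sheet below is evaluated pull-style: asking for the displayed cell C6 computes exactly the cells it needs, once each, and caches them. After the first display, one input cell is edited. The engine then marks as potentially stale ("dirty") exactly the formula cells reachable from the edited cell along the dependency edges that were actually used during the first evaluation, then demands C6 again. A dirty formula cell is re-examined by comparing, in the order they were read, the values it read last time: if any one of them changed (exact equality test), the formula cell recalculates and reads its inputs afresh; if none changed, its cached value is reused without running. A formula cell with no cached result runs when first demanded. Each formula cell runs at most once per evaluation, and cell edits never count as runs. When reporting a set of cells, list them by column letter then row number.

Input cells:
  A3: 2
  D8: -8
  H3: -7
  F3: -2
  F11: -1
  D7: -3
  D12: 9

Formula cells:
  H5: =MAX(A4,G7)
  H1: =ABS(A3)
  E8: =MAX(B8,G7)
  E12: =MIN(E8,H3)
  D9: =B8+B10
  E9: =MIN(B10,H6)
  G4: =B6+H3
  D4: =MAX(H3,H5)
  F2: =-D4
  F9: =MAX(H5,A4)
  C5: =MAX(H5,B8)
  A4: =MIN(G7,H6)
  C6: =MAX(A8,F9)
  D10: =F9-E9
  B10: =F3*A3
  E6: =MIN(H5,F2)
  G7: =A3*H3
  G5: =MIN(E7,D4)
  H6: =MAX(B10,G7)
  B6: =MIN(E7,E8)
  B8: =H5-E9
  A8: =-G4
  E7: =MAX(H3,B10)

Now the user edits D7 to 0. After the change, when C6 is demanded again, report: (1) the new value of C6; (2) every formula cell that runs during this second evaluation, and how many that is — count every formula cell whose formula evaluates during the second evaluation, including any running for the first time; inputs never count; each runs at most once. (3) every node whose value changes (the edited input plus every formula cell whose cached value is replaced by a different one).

First demand of the output computes:
  B10 = -2 * 2 = -4
  E7 = MAX(-7, -4) = -4
  G7 = 2 * -7 = -14
  H6 = MAX(-4, -14) = -4
  A4 = MIN(-14, -4) = -14
  E9 = MIN(-4, -4) = -4
  H5 = MAX(-14, -14) = -14
  B8 = -14 - -4 = -10
  E8 = MAX(-10, -14) = -10
  B6 = MIN(-4, -10) = -10
  F9 = MAX(-14, -14) = -14
  G4 = -10 + -7 = -17
  A8 = -(-17) = 17
  C6 = MAX(17, -14) = 17

After the edit, cleaning proceeds:
  no node depends on D7 at all; the second demand re-runs nothing.

Note the shortcut — nothing in the graph depends on D7 at all, so no recomputation happens.

Demanding C6 again yields 17.
0 formula cells run: none.
The nodes whose values change: D7.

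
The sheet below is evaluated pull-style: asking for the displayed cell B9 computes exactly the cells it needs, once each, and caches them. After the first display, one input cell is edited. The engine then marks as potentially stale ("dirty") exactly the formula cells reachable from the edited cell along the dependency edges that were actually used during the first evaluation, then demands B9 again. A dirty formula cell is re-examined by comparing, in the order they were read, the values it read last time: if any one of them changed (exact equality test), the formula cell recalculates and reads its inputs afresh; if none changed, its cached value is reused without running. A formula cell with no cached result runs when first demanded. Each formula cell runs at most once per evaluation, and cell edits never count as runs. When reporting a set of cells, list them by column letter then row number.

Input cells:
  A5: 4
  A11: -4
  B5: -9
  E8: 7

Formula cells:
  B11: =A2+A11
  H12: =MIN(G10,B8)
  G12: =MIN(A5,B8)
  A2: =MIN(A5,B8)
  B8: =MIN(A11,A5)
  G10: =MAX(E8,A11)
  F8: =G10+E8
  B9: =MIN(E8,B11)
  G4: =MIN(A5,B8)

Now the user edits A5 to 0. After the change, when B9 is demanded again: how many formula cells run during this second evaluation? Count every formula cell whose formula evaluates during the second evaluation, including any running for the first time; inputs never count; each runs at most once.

2 formula cells run: A2, B8.
Note where the cutoff bites: B11 is checked, finds nothing changed, and keeps its cache.

First demand of the output computes:
  B8 = MIN(-4, 4) = -4
  A2 = MIN(4, -4) = -4
  B11 = -4 + -4 = -8
  B9 = MIN(7, -8) = -8

After the edit, cleaning proceeds:
  B8: a read changed (A5 4->0) — executes, giving -4 — identical to its old value.
  A2: a read changed (A5 4->0) — executes, giving -4 — identical to its old value.
  B11: dirty, but its reads are unchanged (A2 unchanged, A11 unchanged); cached -8 stands.
  B9: dirty, but its reads are unchanged (E8 unchanged, B11 unchanged); cached -8 stands.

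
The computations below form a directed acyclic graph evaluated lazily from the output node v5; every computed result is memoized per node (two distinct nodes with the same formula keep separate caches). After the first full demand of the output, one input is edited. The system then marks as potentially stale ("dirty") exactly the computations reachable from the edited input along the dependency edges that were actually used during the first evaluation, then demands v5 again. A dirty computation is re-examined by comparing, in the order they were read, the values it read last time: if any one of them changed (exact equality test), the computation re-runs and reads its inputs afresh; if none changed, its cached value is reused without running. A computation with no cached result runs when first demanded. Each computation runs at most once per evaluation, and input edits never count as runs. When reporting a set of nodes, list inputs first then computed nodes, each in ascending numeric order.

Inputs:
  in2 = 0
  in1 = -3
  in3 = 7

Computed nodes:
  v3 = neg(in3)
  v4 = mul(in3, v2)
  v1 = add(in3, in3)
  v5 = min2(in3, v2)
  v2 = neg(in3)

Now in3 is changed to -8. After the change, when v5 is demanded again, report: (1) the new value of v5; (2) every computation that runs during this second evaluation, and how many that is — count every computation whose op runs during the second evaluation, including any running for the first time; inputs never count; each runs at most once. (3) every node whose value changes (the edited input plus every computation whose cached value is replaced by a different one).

First demand of the output computes:
  v2 = neg(7) = -7
  v5 = min2(7, -7) = -7

After the edit, cleaning proceeds:
  v2: a read changed (in3 7->-8) — executes, giving 8.
  v5: a read changed (in3 7->-8; v2 -7->8) — executes, giving -8.

Demanding v5 again yields -8.
2 computations run: v2, v5.
The nodes whose values change: in3, v2, v5.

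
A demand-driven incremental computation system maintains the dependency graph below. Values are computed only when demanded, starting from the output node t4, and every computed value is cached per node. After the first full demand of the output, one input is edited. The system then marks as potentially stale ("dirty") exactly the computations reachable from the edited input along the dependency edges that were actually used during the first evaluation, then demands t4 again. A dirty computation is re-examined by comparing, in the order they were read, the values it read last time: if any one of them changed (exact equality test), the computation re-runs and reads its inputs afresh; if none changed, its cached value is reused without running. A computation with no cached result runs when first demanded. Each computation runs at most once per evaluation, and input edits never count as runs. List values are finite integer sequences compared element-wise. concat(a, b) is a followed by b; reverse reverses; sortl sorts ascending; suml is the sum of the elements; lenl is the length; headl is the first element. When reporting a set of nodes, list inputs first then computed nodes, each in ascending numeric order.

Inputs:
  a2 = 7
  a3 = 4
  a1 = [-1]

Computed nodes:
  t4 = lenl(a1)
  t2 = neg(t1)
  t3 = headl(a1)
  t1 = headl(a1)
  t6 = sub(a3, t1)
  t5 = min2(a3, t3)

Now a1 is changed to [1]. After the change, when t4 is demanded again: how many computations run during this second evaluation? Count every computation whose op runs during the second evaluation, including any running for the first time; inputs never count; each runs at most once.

Computations that run: t4 — 1 in total.

First evaluation (everything demanded from the output):
  t4 = lenl([-1]) = 1

Propagation after the edit:
  t4: runs — a1 [-1]->[1]; result 1 (same value as before).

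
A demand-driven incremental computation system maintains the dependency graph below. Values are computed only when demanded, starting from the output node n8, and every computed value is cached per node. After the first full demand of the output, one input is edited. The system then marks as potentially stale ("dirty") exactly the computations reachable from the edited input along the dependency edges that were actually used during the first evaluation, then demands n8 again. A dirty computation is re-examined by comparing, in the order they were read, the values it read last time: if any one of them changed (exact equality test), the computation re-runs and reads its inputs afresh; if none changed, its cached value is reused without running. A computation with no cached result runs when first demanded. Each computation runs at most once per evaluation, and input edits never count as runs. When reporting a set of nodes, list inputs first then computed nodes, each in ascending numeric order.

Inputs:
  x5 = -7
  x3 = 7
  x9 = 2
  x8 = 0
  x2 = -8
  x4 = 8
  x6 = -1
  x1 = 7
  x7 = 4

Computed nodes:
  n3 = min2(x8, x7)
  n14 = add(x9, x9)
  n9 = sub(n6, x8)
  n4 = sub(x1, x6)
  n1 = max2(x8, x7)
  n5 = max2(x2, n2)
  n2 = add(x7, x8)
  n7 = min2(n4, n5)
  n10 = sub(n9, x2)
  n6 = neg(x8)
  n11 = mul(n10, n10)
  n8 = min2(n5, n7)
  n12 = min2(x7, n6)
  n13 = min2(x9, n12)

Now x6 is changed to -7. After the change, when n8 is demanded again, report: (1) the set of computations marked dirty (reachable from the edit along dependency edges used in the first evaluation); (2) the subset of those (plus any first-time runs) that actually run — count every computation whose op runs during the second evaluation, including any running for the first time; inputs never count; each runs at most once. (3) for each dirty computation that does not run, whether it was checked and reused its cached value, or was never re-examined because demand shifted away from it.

Marked dirty: n4, n7, n8.
Computations that run: n4, n7 — 2 in total.
Checked but reused from cache: n8.
Key observation: the change is absorbed at n7 — it re-runs but produces the same value, and the output's value is unchanged.

First evaluation (everything demanded from the output):
  n2 = add(4, 0) = 4
  n4 = sub(7, -1) = 8
  n5 = max2(-8, 4) = 4
  n7 = min2(8, 4) = 4
  n8 = min2(4, 4) = 4

Propagation after the edit:
  n4: runs — x6 -1->-7; result 14.
  n7: runs — n4 8->14; result 4 (same value as before).
  n8: checked — values it read are unchanged (n5 unchanged, n7 unchanged); reused cached 4 without running.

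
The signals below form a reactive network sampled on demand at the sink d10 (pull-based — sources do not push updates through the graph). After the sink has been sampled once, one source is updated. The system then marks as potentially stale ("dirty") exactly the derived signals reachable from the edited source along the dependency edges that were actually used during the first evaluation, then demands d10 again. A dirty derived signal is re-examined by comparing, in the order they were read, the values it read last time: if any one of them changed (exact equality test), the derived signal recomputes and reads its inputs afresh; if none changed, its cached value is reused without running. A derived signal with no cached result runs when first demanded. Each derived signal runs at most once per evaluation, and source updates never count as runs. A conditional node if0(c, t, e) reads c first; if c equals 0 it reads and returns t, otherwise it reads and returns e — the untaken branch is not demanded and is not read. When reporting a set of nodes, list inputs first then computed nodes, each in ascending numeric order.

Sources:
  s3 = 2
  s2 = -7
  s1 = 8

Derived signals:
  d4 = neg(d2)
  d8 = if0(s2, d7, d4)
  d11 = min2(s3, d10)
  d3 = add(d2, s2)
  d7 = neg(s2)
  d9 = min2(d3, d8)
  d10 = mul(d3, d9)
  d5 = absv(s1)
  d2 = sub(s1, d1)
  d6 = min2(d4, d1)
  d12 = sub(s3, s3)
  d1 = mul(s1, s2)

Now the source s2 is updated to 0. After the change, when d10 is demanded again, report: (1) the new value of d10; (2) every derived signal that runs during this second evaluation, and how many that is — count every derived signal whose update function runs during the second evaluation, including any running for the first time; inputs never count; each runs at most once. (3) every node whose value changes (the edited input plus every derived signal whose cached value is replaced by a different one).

Initial pass — values computed on the first demand:
  d1 = mul(8, -7) = -56
  d2 = sub(8, -56) = 64
  d3 = add(64, -7) = 57
  d4 = neg(64) = -64
  d8 = if0(s2=-7 -> else branch d4) = -64
  d9 = min2(57, -64) = -64
  d10 = mul(57, -64) = -3648

Second demand — change propagation:
  d1: re-runs because s2 -7->0; new result 0.
  d2: re-runs because d1 -56->0; new result 8.
  d3: re-runs because d2 64->8; s2 -7->0; new result 8.
  d4: dirty yet unreached — the second evaluation never asks for it.
  d7: newly demanded (no cache) — executes and yields 0.
  d8: re-runs because s2 -7->0; new result 0.
  d9: re-runs because d3 57->8; d8 -64->0; new result 0.
  d10: re-runs because d3 57->8; d9 -64->0; new result 0.

The important point: the flipped condition redirects demand; d4 is left stale, never re-checked.

d10 now evaluates to 0.
Run set: d1, d2, d3, d7, d8, d9, d10 (7 run).
Changed values: s2, d1, d2, d3, d8, d9, d10.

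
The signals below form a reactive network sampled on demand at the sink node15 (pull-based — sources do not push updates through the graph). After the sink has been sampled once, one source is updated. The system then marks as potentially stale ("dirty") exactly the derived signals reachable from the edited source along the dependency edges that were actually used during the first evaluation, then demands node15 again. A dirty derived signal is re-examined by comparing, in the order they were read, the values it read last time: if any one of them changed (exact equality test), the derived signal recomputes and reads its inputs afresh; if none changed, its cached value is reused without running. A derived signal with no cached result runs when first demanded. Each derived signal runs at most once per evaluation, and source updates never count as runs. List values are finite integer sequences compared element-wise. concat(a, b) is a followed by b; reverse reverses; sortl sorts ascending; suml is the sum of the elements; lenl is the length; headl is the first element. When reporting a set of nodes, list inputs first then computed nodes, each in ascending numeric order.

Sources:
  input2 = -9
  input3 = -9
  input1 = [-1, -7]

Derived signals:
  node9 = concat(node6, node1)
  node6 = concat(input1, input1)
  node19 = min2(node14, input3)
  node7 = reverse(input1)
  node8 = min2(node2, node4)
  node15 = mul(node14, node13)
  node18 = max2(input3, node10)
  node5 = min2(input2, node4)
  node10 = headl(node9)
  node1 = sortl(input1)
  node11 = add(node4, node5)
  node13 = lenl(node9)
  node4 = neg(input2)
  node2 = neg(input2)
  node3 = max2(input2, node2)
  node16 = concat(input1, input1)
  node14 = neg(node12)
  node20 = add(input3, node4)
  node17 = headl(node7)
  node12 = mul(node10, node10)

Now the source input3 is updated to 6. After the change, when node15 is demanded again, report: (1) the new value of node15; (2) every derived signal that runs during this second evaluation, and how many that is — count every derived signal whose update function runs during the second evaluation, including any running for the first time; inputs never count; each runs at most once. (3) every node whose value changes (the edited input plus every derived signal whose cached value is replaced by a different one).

node15 now evaluates to -6.
Run set: none (0 run).
Changed values: input3.
The important point: nothing the output needs ever reads input3, so the edit is invisible to it.

Initial pass — values computed on the first demand:
  node1 = sortl([-1, -7]) = [-7, -1]
  node6 = concat([-1, -7], [-1, -7]) = [-1, -7, -1, -7]
  node9 = concat([-1, -7, -1, -7], [-7, -1]) = [-1, -7, -1, -7, -7, -1]
  node10 = headl([-1, -7, -1, -7, -7, -1]) = -1
  node12 = mul(-1, -1) = 1
  node13 = lenl([-1, -7, -1, -7, -7, -1]) = 6
  node14 = neg(1) = -1
  node15 = mul(-1, 6) = -6

Second demand — change propagation:
  no demanded computation ever read input3, so the edit dirties nothing and nothing runs.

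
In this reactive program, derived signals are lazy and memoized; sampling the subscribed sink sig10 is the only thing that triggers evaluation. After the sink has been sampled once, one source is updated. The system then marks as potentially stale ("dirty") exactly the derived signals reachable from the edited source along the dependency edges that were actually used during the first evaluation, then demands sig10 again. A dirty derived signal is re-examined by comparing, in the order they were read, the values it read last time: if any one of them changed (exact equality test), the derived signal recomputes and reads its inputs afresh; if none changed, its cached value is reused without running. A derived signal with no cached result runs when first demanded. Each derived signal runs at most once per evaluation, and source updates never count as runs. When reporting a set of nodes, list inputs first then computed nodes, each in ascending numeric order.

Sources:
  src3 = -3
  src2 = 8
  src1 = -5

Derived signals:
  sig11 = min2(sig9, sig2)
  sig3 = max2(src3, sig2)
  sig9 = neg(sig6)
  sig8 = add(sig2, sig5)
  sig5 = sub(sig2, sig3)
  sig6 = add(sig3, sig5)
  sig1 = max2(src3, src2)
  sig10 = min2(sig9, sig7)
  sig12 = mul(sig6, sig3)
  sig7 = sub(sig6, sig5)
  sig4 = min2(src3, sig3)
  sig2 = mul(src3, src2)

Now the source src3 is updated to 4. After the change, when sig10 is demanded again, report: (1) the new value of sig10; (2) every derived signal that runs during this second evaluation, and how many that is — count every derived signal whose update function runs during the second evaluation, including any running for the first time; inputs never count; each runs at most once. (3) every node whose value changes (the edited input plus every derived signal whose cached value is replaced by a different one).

First demand of the output computes:
  sig2 = mul(-3, 8) = -24
  sig3 = max2(-3, -24) = -3
  sig5 = sub(-24, -3) = -21
  sig6 = add(-3, -21) = -24
  sig7 = sub(-24, -21) = -3
  sig9 = neg(-24) = 24
  sig10 = min2(24, -3) = -3

After the edit, cleaning proceeds:
  sig2: a read changed (src3 -3->4) — executes, giving 32.
  sig3: a read changed (src3 -3->4; sig2 -24->32) — executes, giving 32.
  sig5: a read changed (sig2 -24->32; sig3 -3->32) — executes, giving 0.
  sig6: a read changed (sig3 -3->32; sig5 -21->0) — executes, giving 32.
  sig7: a read changed (sig6 -24->32; sig5 -21->0) — executes, giving 32.
  sig9: a read changed (sig6 -24->32) — executes, giving -32.
  sig10: a read changed (sig9 24->-32; sig7 -3->32) — executes, giving -32.

Demanding sig10 again yields -32.
7 derived signals run: sig2, sig3, sig5, sig6, sig7, sig9, sig10.
The nodes whose values change: src3, sig2, sig3, sig5, sig6, sig7, sig9, sig10.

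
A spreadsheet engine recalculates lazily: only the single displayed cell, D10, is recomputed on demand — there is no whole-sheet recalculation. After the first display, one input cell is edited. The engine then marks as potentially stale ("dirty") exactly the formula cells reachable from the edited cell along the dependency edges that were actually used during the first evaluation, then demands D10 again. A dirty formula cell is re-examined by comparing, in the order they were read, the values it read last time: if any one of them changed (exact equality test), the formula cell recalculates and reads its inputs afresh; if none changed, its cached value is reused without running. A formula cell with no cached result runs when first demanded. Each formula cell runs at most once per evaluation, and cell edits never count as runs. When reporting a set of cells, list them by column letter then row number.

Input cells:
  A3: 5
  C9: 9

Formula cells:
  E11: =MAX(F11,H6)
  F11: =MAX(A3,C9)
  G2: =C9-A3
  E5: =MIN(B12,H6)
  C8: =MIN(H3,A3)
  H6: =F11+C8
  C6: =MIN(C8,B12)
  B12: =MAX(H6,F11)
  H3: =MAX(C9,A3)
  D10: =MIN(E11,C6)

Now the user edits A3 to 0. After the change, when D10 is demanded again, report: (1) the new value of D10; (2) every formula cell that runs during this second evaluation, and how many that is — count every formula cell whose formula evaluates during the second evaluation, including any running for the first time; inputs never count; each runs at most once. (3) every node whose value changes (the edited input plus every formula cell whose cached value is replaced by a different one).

New value of D10: 0.
Formula cells that run: B12, C6, C8, D10, E11, F11, H3, H6 — 8 in total.
Values that change: A3, B12, C6, C8, D10, E11, H6.

First evaluation (everything demanded from the output):
  F11 = MAX(5, 9) = 9
  H3 = MAX(9, 5) = 9
  C8 = MIN(9, 5) = 5
  H6 = 9 + 5 = 14
  B12 = MAX(14, 9) = 14
  C6 = MIN(5, 14) = 5
  E11 = MAX(9, 14) = 14
  D10 = MIN(14, 5) = 5

Propagation after the edit:
  F11: runs — A3 5->0; result 9 (same value as before).
  H3: runs — A3 5->0; result 9 (same value as before).
  C8: runs — A3 5->0; result 0.
  H6: runs — C8 5->0; result 9.
  B12: runs — H6 14->9; result 9.
  C6: runs — C8 5->0; B12 14->9; result 0.
  E11: runs — H6 14->9; result 9.
  D10: runs — E11 14->9; C6 5->0; result 0.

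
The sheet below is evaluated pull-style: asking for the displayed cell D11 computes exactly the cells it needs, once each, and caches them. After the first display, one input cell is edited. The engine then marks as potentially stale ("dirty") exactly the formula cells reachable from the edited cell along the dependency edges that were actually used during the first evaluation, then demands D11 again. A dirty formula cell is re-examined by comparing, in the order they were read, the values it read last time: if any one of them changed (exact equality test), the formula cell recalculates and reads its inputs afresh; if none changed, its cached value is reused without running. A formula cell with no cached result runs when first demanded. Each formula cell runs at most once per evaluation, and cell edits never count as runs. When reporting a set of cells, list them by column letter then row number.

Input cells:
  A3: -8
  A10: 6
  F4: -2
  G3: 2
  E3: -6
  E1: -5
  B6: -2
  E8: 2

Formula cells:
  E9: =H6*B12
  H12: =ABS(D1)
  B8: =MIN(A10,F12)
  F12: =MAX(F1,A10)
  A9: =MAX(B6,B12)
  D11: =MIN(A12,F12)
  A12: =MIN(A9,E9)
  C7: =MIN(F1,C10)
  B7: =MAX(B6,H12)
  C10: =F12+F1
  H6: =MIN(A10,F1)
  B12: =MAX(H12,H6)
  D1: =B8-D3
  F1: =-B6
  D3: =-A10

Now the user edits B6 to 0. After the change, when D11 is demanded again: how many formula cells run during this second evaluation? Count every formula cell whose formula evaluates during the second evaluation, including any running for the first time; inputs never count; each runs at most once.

8 formula cells run: A9, A12, B12, D11, E9, F1, F12, H6.
Note where the cutoff bites: B8 is checked, finds nothing changed, and keeps its cache.

First demand of the output computes:
  D3 = -(6) = -6
  F1 = -(-2) = 2
  F12 = MAX(2, 6) = 6
  B8 = MIN(6, 6) = 6
  D1 = 6 - -6 = 12
  H6 = MIN(6, 2) = 2
  H12 = ABS(12) = 12
  B12 = MAX(12, 2) = 12
  A9 = MAX(-2, 12) = 12
  E9 = 2 * 12 = 24
  A12 = MIN(12, 24) = 12
  D11 = MIN(12, 6) = 6

After the edit, cleaning proceeds:
  F1: a read changed (B6 -2->0) — executes, giving 0.
  F12: a read changed (F1 2->0) — executes, giving 6 — identical to its old value.
  B8: dirty, but its reads are unchanged (A10 unchanged, F12 unchanged); cached 6 stands.
  D1: dirty, but its reads are unchanged (B8 unchanged, D3 unchanged); cached 12 stands.
  H6: a read changed (F1 2->0) — executes, giving 0.
  H12: dirty, but its reads are unchanged (D1 unchanged); cached 12 stands.
  B12: a read changed (H6 2->0) — executes, giving 12 — identical to its old value.
  A9: a read changed (B6 -2->0) — executes, giving 12 — identical to its old value.
  E9: a read changed (H6 2->0) — executes, giving 0.
  A12: a read changed (E9 24->0) — executes, giving 0.
  D11: a read changed (A12 12->0) — executes, giving 0.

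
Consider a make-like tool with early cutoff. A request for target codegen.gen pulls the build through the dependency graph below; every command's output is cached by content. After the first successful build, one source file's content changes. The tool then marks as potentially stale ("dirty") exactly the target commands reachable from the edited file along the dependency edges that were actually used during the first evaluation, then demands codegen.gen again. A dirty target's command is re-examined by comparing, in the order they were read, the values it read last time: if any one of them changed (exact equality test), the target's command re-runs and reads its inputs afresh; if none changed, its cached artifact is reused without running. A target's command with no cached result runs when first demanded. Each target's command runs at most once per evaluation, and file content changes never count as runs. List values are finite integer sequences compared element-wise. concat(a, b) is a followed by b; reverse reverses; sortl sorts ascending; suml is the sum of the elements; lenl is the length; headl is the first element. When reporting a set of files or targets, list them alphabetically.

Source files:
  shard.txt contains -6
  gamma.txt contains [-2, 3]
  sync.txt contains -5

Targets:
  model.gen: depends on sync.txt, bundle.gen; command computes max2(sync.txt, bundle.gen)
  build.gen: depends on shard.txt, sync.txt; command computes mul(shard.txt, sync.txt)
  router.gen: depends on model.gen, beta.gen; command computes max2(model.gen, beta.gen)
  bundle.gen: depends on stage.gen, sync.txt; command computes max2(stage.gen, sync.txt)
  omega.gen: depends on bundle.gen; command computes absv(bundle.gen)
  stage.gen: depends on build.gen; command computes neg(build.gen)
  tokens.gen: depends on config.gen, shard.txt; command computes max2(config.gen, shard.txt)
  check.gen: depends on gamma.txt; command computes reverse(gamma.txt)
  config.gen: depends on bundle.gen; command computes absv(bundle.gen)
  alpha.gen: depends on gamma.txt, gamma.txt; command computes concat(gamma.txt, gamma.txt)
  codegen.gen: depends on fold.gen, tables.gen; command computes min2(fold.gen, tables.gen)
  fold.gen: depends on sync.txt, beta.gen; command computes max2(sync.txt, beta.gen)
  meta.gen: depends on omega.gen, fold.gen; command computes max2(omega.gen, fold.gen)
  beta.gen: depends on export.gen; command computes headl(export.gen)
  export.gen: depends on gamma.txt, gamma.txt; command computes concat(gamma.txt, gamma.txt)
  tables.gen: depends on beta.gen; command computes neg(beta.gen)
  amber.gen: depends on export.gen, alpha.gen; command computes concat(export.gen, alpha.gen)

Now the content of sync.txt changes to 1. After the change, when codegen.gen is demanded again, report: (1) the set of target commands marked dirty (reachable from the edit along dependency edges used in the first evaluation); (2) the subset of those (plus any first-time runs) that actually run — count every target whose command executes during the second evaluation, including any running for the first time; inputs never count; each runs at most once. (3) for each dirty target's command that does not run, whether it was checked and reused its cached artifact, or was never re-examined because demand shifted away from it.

The edit dirties: codegen.gen, fold.gen.
2 target commands run: codegen.gen, fold.gen.
No dirty target's command escaped a run.

First demand of the output computes:
  export.gen = concat([-2, 3], [-2, 3]) = [-2, 3, -2, 3]
  beta.gen = headl([-2, 3, -2, 3]) = -2
  fold.gen = max2(-5, -2) = -2
  tables.gen = neg(-2) = 2
  codegen.gen = min2(-2, 2) = -2

After the edit, cleaning proceeds:
  fold.gen: a read changed (sync.txt -5->1) — executes, giving 1.
  codegen.gen: a read changed (fold.gen -2->1) — executes, giving 1.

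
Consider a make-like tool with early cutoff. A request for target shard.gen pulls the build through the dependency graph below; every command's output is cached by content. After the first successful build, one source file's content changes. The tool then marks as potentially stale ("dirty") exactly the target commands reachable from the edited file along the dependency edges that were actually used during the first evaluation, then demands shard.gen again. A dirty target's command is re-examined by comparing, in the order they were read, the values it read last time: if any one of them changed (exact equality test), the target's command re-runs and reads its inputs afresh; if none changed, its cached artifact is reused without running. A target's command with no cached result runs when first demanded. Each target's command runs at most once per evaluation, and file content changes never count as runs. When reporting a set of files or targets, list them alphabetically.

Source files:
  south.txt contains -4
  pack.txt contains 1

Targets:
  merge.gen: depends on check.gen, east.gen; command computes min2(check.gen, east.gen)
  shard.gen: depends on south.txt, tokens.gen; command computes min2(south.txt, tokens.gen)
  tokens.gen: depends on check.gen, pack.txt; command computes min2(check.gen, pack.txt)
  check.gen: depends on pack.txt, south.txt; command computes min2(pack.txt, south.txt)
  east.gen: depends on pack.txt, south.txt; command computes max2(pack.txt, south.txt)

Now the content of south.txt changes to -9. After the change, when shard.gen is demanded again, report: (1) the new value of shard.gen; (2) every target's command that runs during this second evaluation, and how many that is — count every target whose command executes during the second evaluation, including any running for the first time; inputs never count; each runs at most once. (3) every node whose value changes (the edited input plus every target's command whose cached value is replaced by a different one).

Demanding shard.gen again yields -9.
3 target commands run: check.gen, shard.gen, tokens.gen.
The nodes whose values change: check.gen, shard.gen, south.txt, tokens.gen.

First demand of the output computes:
  check.gen = min2(1, -4) = -4
  tokens.gen = min2(-4, 1) = -4
  shard.gen = min2(-4, -4) = -4

After the edit, cleaning proceeds:
  check.gen: a read changed (south.txt -4->-9) — executes, giving -9.
  tokens.gen: a read changed (check.gen -4->-9) — executes, giving -9.
  shard.gen: a read changed (south.txt -4->-9; tokens.gen -4->-9) — executes, giving -9.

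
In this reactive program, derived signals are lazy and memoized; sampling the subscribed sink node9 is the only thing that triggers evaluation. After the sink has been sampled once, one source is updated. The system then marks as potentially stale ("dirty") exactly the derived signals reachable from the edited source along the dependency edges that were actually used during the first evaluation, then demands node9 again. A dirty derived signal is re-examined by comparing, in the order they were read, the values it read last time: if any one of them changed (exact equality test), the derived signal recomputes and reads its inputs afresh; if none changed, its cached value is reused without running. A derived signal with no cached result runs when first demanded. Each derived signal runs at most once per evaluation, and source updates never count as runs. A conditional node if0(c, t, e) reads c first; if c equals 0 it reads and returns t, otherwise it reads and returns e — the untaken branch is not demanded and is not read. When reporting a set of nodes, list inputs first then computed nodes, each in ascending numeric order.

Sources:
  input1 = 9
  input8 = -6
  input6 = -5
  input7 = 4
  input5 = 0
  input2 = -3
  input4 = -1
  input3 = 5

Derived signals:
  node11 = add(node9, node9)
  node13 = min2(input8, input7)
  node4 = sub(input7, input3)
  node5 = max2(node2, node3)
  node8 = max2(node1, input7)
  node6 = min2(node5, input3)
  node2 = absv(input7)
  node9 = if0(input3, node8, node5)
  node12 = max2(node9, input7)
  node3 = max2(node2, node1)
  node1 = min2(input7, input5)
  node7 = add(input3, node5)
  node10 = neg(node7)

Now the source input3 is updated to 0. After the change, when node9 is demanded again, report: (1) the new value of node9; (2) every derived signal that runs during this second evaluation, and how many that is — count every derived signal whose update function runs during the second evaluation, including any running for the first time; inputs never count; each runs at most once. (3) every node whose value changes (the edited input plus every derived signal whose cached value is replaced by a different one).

First demand of the output computes:
  node1 = min2(4, 0) = 0
  node2 = absv(4) = 4
  node3 = max2(4, 0) = 4
  node5 = max2(4, 4) = 4
  node9 = if0(input3=5 -> else branch node5) = 4

After the edit, cleaning proceeds:
  node8: had never run; runs now, result 4.
  node9: a read changed (input3 5->0) — executes, giving 4 — identical to its old value.

Note the branch switch — node8 had no cache and runs now for the first time.

Demanding node9 again yields 4.
2 derived signals run: node8, node9.
The nodes whose values change: input3.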